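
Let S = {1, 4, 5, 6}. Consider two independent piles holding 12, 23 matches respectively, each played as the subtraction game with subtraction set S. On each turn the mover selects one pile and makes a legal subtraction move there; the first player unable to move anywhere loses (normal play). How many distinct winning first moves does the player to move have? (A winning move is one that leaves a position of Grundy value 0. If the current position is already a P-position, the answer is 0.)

All piles use S = {1, 4, 5, 6}:
G(0) = 0
G(1) = mex{0} = 1
G(2) = mex{1} = 0
G(3) = mex{0} = 1
G(4) = mex{1,0} = 2
G(5) = mex{2,1,0} = 3
G(6) = mex{3,0,1,0} = 2
G(7) = mex{2,1,0,1} = 3
G(8) = mex{3,2,1,0} = 4
G(9) = mex{4,3,2,1} = 0
G(10) = mex{0,2,3,2} = 1
G(11) = mex{1,3,2,3} = 0
G(12) = mex{0,4,3,2} = 1
G(13) = mex{1,0,4,3} = 2
G(14) = mex{2,1,0,4} = 3
G(15) = mex{3,0,1,0} = 2
G(16) = mex{2,1,0,1} = 3
G(17) = mex{3,2,1,0} = 4
G(18) = mex{4,3,2,1} = 0
G(19) = mex{0,2,3,2} = 1
G(20) = mex{1,3,2,3} = 0
G(21) = mex{0,4,3,2} = 1
G(22) = mex{1,0,4,3} = 2
G(23) = mex{2,1,0,4} = 3
Pile A: G(12) = 1.
Pile B: G(23) = 3.
Combined Grundy value = 1 ⊕ 3 = 2.
A winning move leaves total XOR = 0, i.e. changes one component's Grundy value g to g ⊕ X where X is the current total.
Pile A: need g' = 1⊕2 = 3. Options: 12−1→G=0, 12−4→G=4, 12−5→G=3, 12−6→G=2. Hits: 1.
Pile B: need g' = 3⊕2 = 1. Options: 23−1→G=2, 23−4→G=1, 23−5→G=0, 23−6→G=4. Hits: 1.

2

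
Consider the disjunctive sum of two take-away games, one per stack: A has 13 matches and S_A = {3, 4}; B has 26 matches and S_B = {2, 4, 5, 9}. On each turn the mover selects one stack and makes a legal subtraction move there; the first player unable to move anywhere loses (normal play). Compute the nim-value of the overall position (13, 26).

Stack A, S = {3, 4}:
G(0) = 0
G(1) = mex{} = 0
G(2) = mex{} = 0
G(3) = mex{0} = 1
G(4) = mex{0,0} = 1
G(5) = mex{0,0} = 1
G(6) = mex{1,0} = 2
G(7) = mex{1,1} = 0
G(8) = mex{1,1} = 0
G(9) = mex{2,1} = 0
G(10) = mex{0,2} = 1
G(11) = mex{0,0} = 1
G(12) = mex{0,0} = 1
G(13) = mex{1,0} = 2
G_A(13) = 2.
Stack B, S = {2, 4, 5, 9}:
G(0) = 0
G(1) = mex{} = 0
G(2) = mex{0} = 1
G(3) = mex{0} = 1
G(4) = mex{1,0} = 2
G(5) = mex{1,0,0} = 2
G(6) = mex{2,1,0} = 3
G(7) = mex{2,1,1} = 0
G(8) = mex{3,2,1} = 0
G(9) = mex{0,2,2,0} = 1
G(10) = mex{0,3,2,0} = 1
G(11) = mex{1,0,3,1} = 2
G(12) = mex{1,0,0,1} = 2
G(13) = mex{2,1,0,2} = 3
G(14) = mex{2,1,1,2} = 0
G(15) = mex{3,2,1,3} = 0
G(16) = mex{0,2,2,0} = 1
G(17) = mex{0,3,2,0} = 1
G(18) = mex{1,0,3,1} = 2
G(19) = mex{1,0,0,1} = 2
G(20) = mex{2,1,0,2} = 3
G(21) = mex{2,1,1,2} = 0
G(22) = mex{3,2,1,3} = 0
G(23) = mex{0,2,2,0} = 1
G(24) = mex{0,3,2,0} = 1
G(25) = mex{1,0,3,1} = 2
G(26) = mex{1,0,0,1} = 2
G_B(26) = 2.
Combined Grundy value = 2 ⊕ 2 = 0.

0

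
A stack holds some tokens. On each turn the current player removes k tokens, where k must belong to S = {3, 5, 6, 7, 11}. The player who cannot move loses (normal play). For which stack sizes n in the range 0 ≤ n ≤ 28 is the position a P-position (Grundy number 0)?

G(0) = 0
G(1) = mex{} = 0
G(2) = mex{} = 0
G(3) = mex{0} = 1
G(4) = mex{0} = 1
G(5) = mex{0,0} = 1
G(6) = mex{1,0,0} = 2
G(7) = mex{1,0,0,0} = 2
G(8) = mex{1,1,0,0} = 2
G(9) = mex{2,1,1,0} = 3
G(10) = mex{2,1,1,1} = 0
G(11) = mex{2,2,1,1,0} = 3
G(12) = mex{3,2,2,1,0} = 4
G(13) = mex{0,2,2,2,0} = 1
G(14) = mex{3,3,2,2,1} = 0
G(15) = mex{4,0,3,2,1} = 5
G(16) = mex{1,3,0,3,1} = 2
G(17) = mex{0,4,3,0,2} = 1
G(18) = mex{5,1,4,3,2} = 0
G(19) = mex{2,0,1,4,2} = 3
G(20) = mex{1,5,0,1,3} = 2
G(21) = mex{0,2,5,0,0} = 1
G(22) = mex{3,1,2,5,3} = 0
G(23) = mex{2,0,1,2,4} = 3
G(24) = mex{1,3,0,1,1} = 2
G(25) = mex{0,2,3,0,0} = 1
G(26) = mex{3,1,2,3,5} = 0
G(27) = mex{2,0,1,2,2} = 3
G(28) = mex{1,3,0,1,1} = 2
P-positions are exactly the n with G(n) = 0.

0, 1, 2, 10, 14, 18, 22, 26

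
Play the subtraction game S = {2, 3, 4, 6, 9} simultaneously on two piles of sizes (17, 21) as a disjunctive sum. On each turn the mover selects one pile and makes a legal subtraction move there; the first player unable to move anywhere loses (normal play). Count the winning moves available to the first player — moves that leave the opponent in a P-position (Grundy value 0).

All piles use S = {2, 3, 4, 6, 9}:
G(0) = 0
G(1) = mex{} = 0
G(2) = mex{0} = 1
G(3) = mex{0,0} = 1
G(4) = mex{1,0,0} = 2
G(5) = mex{1,1,0} = 2
G(6) = mex{2,1,1,0} = 3
G(7) = mex{2,2,1,0} = 3
G(8) = mex{3,2,2,1} = 0
G(9) = mex{3,3,2,1,0} = 4
G(10) = mex{0,3,3,2,0} = 1
G(11) = mex{4,0,3,2,1} = 5
G(12) = mex{1,4,0,3,1} = 2
G(13) = mex{5,1,4,3,2} = 0
G(14) = mex{2,5,1,0,2} = 3
G(15) = mex{0,2,5,4,3} = 1
G(16) = mex{3,0,2,1,3} = 4
G(17) = mex{1,3,0,5,0} = 2
G(18) = mex{4,1,3,2,4} = 0
G(19) = mex{2,4,1,0,1} = 3
G(20) = mex{0,2,4,3,5} = 1
G(21) = mex{3,0,2,1,2} = 4
Pile A: G(17) = 2.
Pile B: G(21) = 4.
Combined Grundy value = 2 ⊕ 4 = 6.
A winning move leaves total XOR = 0, i.e. changes one component's Grundy value g to g ⊕ X where X is the current total.
Pile A: need g' = 2⊕6 = 4. Options: 17−2→G=1, 17−3→G=3, 17−4→G=0, 17−6→G=5, 17−9→G=0. Hits: 0.
Pile B: need g' = 4⊕6 = 2. Options: 21−2→G=3, 21−3→G=0, 21−4→G=2, 21−6→G=1, 21−9→G=2. Hits: 2.

2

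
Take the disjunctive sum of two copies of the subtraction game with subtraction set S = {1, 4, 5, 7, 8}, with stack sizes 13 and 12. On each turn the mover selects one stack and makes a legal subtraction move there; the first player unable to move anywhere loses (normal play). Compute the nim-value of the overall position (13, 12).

1

All stacks use S = {1, 4, 5, 7, 8}:
G(0) = 0
G(1) = mex{0} = 1
G(2) = mex{1} = 0
G(3) = mex{0} = 1
G(4) = mex{1,0} = 2
G(5) = mex{2,1,0} = 3
G(6) = mex{3,0,1} = 2
G(7) = mex{2,1,0,0} = 3
G(8) = mex{3,2,1,1,0} = 4
G(9) = mex{4,3,2,0,1} = 5
G(10) = mex{5,2,3,1,0} = 4
G(11) = mex{4,3,2,2,1} = 0
G(12) = mex{0,4,3,3,2} = 1
G(13) = mex{1,5,4,2,3} = 0
Stack A: G(13) = 0.
Stack B: G(12) = 1.
Combined Grundy value = 0 ⊕ 1 = 1.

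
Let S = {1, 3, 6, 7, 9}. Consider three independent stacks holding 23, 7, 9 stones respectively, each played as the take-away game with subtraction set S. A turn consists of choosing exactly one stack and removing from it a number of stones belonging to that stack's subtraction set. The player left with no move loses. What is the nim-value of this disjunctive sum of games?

3

All stacks use S = {1, 3, 6, 7, 9}:
n :  0  1  2  3  4  5  6  7  8  9 10 11 12 13 14 15 16 17 18 19 20 21 22 23
G :  0  1  0  1  0  1  2  3  2  3  2  3  0  1  0  1  0  1  2  3  2  3  2  3
Stack A: G(23) = 3.
Stack B: G(7) = 3.
Stack C: G(9) = 3.
Combined Grundy value = 3 ⊕ 3 ⊕ 3 = 3.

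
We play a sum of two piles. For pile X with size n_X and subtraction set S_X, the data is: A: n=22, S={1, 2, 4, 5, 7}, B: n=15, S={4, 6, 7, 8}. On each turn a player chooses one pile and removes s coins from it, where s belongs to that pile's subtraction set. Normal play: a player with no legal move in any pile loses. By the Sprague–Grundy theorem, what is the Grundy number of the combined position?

Pile A, S = {1, 2, 4, 5, 7}:
G(0) = 0
G(1) = mex{0} = 1
G(2) = mex{1,0} = 2
G(3) = mex{2,1} = 0
G(4) = mex{0,2,0} = 1
G(5) = mex{1,0,1,0} = 2
G(6) = mex{2,1,2,1} = 0
G(7) = mex{0,2,0,2,0} = 1
G(8) = mex{1,0,1,0,1} = 2
G(9) = mex{2,1,2,1,2} = 0
G(10) = mex{0,2,0,2,0} = 1
G(11) = mex{1,0,1,0,1} = 2
G(12) = mex{2,1,2,1,2} = 0
G(13) = mex{0,2,0,2,0} = 1
G(14) = mex{1,0,1,0,1} = 2
G(15) = mex{2,1,2,1,2} = 0
G(16) = mex{0,2,0,2,0} = 1
G(17) = mex{1,0,1,0,1} = 2
G(18) = mex{2,1,2,1,2} = 0
G(19) = mex{0,2,0,2,0} = 1
G(20) = mex{1,0,1,0,1} = 2
G(21) = mex{2,1,2,1,2} = 0
G(22) = mex{0,2,0,2,0} = 1
G_A(22) = 1.
Pile B, S = {4, 6, 7, 8}:
G(0) = 0
G(1) = mex{} = 0
G(2) = mex{} = 0
G(3) = mex{} = 0
G(4) = mex{0} = 1
G(5) = mex{0} = 1
G(6) = mex{0,0} = 1
G(7) = mex{0,0,0} = 1
G(8) = mex{1,0,0,0} = 2
G(9) = mex{1,0,0,0} = 2
G(10) = mex{1,1,0,0} = 2
G(11) = mex{1,1,1,0} = 2
G(12) = mex{2,1,1,1} = 0
G(13) = mex{2,1,1,1} = 0
G(14) = mex{2,2,1,1} = 0
G(15) = mex{2,2,2,1} = 0
G_B(15) = 0.
Combined Grundy value = 1 ⊕ 0 = 1.

1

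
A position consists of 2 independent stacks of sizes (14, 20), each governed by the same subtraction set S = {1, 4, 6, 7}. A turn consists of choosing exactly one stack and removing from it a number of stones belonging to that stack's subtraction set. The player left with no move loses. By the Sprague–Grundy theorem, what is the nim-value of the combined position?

All stacks use S = {1, 4, 6, 7}:
n :  0  1  2  3  4  5  6  7  8  9 10 11 12 13 14 15 16 17 18 19 20
G :  0  1  0  1  2  0  1  2  3  2  0  1  2  0  1  0  1  2  0  1  2
Stack A: G(14) = 1.
Stack B: G(20) = 2.
Combined Grundy value = 1 ⊕ 2 = 3.

3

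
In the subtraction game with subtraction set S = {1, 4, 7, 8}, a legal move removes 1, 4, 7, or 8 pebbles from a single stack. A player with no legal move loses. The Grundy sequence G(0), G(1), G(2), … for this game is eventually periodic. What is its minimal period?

n :  0  1  2  3  4  5  6  7  8  9 10 11 12 13 14 15 16 17 18 19 20 21 22 23 24 25 26 27 28 29 30 31 32 33 34 35 36 37 38 39 40 41 42 43 44 45 46 47 48 49 50 51
G :  0  1  0  1  2  0  1  2  3  2  3  0  1  3  0  1  0  1  2  3  2  4  3  2  3  0  1  0  1  2  0  1  2  3  2  3  0  1  3  0  1  0  1  2  3  2  4  3  2  3  0  1
G(n+25) = G(n) holds for n = 0,…,7 (a full window of length max(S) = 8), so the sequence is purely periodic with period 25.

25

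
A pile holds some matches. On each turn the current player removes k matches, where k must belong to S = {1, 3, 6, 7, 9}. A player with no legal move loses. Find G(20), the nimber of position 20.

2

G(0) = 0
G(1) = mex{0} = 1
G(2) = mex{1} = 0
G(3) = mex{0,0} = 1
G(4) = mex{1,1} = 0
G(5) = mex{0,0} = 1
G(6) = mex{1,1,0} = 2
G(7) = mex{2,0,1,0} = 3
G(8) = mex{3,1,0,1} = 2
G(9) = mex{2,2,1,0,0} = 3
G(10) = mex{3,3,0,1,1} = 2
G(11) = mex{2,2,1,0,0} = 3
G(12) = mex{3,3,2,1,1} = 0
G(13) = mex{0,2,3,2,0} = 1
G(14) = mex{1,3,2,3,1} = 0
G(15) = mex{0,0,3,2,2} = 1
G(16) = mex{1,1,2,3,3} = 0
G(17) = mex{0,0,3,2,2} = 1
G(18) = mex{1,1,0,3,3} = 2
G(19) = mex{2,0,1,0,2} = 3
G(20) = mex{3,1,0,1,3} = 2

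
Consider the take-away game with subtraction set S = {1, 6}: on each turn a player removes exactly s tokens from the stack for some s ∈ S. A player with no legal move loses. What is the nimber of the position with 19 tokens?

n :  0  1  2  3  4  5  6  7  8  9 10 11 12 13 14 15 16 17 18 19
G :  0  1  0  1  0  1  2  0  1  0  1  0  1  2  0  1  0  1  0  1

1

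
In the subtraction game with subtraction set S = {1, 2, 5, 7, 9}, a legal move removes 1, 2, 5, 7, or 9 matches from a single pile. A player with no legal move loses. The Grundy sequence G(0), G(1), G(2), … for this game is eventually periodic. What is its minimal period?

G(0) = 0
G(1) = mex{0} = 1
G(2) = mex{1,0} = 2
G(3) = mex{2,1} = 0
G(4) = mex{0,2} = 1
G(5) = mex{1,0,0} = 2
G(6) = mex{2,1,1} = 0
G(7) = mex{0,2,2,0} = 1
G(8) = mex{1,0,0,1} = 2
G(9) = mex{2,1,1,2,0} = 3
G(10) = mex{3,2,2,0,1} = 4
G(11) = mex{4,3,0,1,2} = 5
G(12) = mex{5,4,1,2,0} = 3
G(13) = mex{3,5,2,0,1} = 4
G(14) = mex{4,3,3,1,2} = 0
G(15) = mex{0,4,4,2,0} = 1
G(16) = mex{1,0,5,3,1} = 2
G(17) = mex{2,1,3,4,2} = 0
G(18) = mex{0,2,4,5,3} = 1
G(19) = mex{1,0,0,3,4} = 2
G(20) = mex{2,1,1,4,5} = 0
G(21) = mex{0,2,2,0,3} = 1
G(22) = mex{1,0,0,1,4} = 2
G(23) = mex{2,1,1,2,0} = 3
G(24) = mex{3,2,2,0,1} = 4
G(25) = mex{4,3,0,1,2} = 5
G(26) = mex{5,4,1,2,0} = 3
G(27) = mex{3,5,2,0,1} = 4
G(28) = mex{4,3,3,1,2} = 0
G(29) = mex{0,4,4,2,0} = 1
G(n+14) = G(n) holds for n = 0,…,8 (a full window of length max(S) = 9), so the sequence is purely periodic with period 14.

14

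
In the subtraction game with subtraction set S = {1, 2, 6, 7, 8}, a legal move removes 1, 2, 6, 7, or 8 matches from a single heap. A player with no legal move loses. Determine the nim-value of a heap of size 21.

3

n :  0  1  2  3  4  5  6  7  8  9 10 11 12 13 14 15 16 17 18 19 20 21
G :  0  1  2  0  1  2  3  4  5  3  4  5  0  1  2  0  1  2  3  4  5  3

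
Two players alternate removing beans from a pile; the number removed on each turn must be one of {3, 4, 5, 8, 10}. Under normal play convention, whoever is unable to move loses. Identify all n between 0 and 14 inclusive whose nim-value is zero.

0, 1, 2, 13, 14

n :  0  1  2  3  4  5  6  7  8  9 10 11 12 13 14
G :  0  0  0  1  1  1  2  2  2  3  3  3  4  0  0
P-positions are exactly the n with G(n) = 0.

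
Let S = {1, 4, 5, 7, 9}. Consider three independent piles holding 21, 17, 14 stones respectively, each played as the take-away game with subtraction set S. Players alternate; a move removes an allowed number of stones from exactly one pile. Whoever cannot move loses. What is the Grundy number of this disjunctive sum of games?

0

All piles use S = {1, 4, 5, 7, 9}:
n :  0  1  2  3  4  5  6  7  8  9 10 11 12 13 14 15 16 17 18 19 20 21
G :  0  1  0  1  2  3  2  3  0  1  0  1  2  3  2  3  0  1  0  1  2  3
Pile A: G(21) = 3.
Pile B: G(17) = 1.
Pile C: G(14) = 2.
Combined Grundy value = 3 ⊕ 1 ⊕ 2 = 0.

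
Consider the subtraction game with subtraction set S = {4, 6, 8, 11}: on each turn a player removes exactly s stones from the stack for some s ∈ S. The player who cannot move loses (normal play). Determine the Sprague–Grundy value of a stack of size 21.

1

G(0) = 0
G(1) = mex{} = 0
G(2) = mex{} = 0
G(3) = mex{} = 0
G(4) = mex{0} = 1
G(5) = mex{0} = 1
G(6) = mex{0,0} = 1
G(7) = mex{0,0} = 1
G(8) = mex{1,0,0} = 2
G(9) = mex{1,0,0} = 2
G(10) = mex{1,1,0} = 2
G(11) = mex{1,1,0,0} = 2
G(12) = mex{2,1,1,0} = 3
G(13) = mex{2,1,1,0} = 3
G(14) = mex{2,2,1,0} = 3
G(15) = mex{2,2,1,1} = 0
G(16) = mex{3,2,2,1} = 0
G(17) = mex{3,2,2,1} = 0
G(18) = mex{3,3,2,1} = 0
G(19) = mex{0,3,2,2} = 1
G(20) = mex{0,3,3,2} = 1
G(21) = mex{0,0,3,2} = 1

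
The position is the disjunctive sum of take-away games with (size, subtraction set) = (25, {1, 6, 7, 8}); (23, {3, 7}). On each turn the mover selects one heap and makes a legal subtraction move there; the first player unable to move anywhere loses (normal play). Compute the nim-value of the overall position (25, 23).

Heap A, S = {1, 6, 7, 8}:
G(0) = 0
G(1) = mex{0} = 1
G(2) = mex{1} = 0
G(3) = mex{0} = 1
G(4) = mex{1} = 0
G(5) = mex{0} = 1
G(6) = mex{1,0} = 2
G(7) = mex{2,1,0} = 3
G(8) = mex{3,0,1,0} = 2
G(9) = mex{2,1,0,1} = 3
G(10) = mex{3,0,1,0} = 2
G(11) = mex{2,1,0,1} = 3
G(12) = mex{3,2,1,0} = 4
G(13) = mex{4,3,2,1} = 0
G(14) = mex{0,2,3,2} = 1
G(15) = mex{1,3,2,3} = 0
G(16) = mex{0,2,3,2} = 1
G(17) = mex{1,3,2,3} = 0
G(18) = mex{0,4,3,2} = 1
G(19) = mex{1,0,4,3} = 2
G(20) = mex{2,1,0,4} = 3
G(21) = mex{3,0,1,0} = 2
G(22) = mex{2,1,0,1} = 3
G(23) = mex{3,0,1,0} = 2
G(24) = mex{2,1,0,1} = 3
G(25) = mex{3,2,1,0} = 4
G_A(25) = 4.
Heap B, S = {3, 7}:
G(0) = 0
G(1) = mex{} = 0
G(2) = mex{} = 0
G(3) = mex{0} = 1
G(4) = mex{0} = 1
G(5) = mex{0} = 1
G(6) = mex{1} = 0
G(7) = mex{1,0} = 2
G(8) = mex{1,0} = 2
G(9) = mex{0,0} = 1
G(10) = mex{2,1} = 0
G(11) = mex{2,1} = 0
G(12) = mex{1,1} = 0
G(13) = mex{0,0} = 1
G(14) = mex{0,2} = 1
G(15) = mex{0,2} = 1
G(16) = mex{1,1} = 0
G(17) = mex{1,0} = 2
G(18) = mex{1,0} = 2
G(19) = mex{0,0} = 1
G(20) = mex{2,1} = 0
G(21) = mex{2,1} = 0
G(22) = mex{1,1} = 0
G(23) = mex{0,0} = 1
G_B(23) = 1.
Combined Grundy value = 4 ⊕ 1 = 5.

5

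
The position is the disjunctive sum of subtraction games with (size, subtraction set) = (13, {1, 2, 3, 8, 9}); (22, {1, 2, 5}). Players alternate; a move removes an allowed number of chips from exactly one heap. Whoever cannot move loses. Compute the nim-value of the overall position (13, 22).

2

Heap A, S = {1, 2, 3, 8, 9}:
G(0) = 0
G(1) = mex{0} = 1
G(2) = mex{1,0} = 2
G(3) = mex{2,1,0} = 3
G(4) = mex{3,2,1} = 0
G(5) = mex{0,3,2} = 1
G(6) = mex{1,0,3} = 2
G(7) = mex{2,1,0} = 3
G(8) = mex{3,2,1,0} = 4
G(9) = mex{4,3,2,1,0} = 5
G(10) = mex{5,4,3,2,1} = 0
G(11) = mex{0,5,4,3,2} = 1
G(12) = mex{1,0,5,0,3} = 2
G(13) = mex{2,1,0,1,0} = 3
G_A(13) = 3.
Heap B, S = {1, 2, 5}:
G(0) = 0
G(1) = mex{0} = 1
G(2) = mex{1,0} = 2
G(3) = mex{2,1} = 0
G(4) = mex{0,2} = 1
G(5) = mex{1,0,0} = 2
G(6) = mex{2,1,1} = 0
G(7) = mex{0,2,2} = 1
G(8) = mex{1,0,0} = 2
G(9) = mex{2,1,1} = 0
G(10) = mex{0,2,2} = 1
G(11) = mex{1,0,0} = 2
G(12) = mex{2,1,1} = 0
G(13) = mex{0,2,2} = 1
G(14) = mex{1,0,0} = 2
G(15) = mex{2,1,1} = 0
G(16) = mex{0,2,2} = 1
G(17) = mex{1,0,0} = 2
G(18) = mex{2,1,1} = 0
G(19) = mex{0,2,2} = 1
G(20) = mex{1,0,0} = 2
G(21) = mex{2,1,1} = 0
G(22) = mex{0,2,2} = 1
G_B(22) = 1.
Combined Grundy value = 3 ⊕ 1 = 2.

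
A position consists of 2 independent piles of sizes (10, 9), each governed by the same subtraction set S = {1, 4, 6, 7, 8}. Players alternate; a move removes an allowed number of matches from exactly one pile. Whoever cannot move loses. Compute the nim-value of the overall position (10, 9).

1

All piles use S = {1, 4, 6, 7, 8}:
G(0) = 0
G(1) = mex{0} = 1
G(2) = mex{1} = 0
G(3) = mex{0} = 1
G(4) = mex{1,0} = 2
G(5) = mex{2,1} = 0
G(6) = mex{0,0,0} = 1
G(7) = mex{1,1,1,0} = 2
G(8) = mex{2,2,0,1,0} = 3
G(9) = mex{3,0,1,0,1} = 2
G(10) = mex{2,1,2,1,0} = 3
Pile A: G(10) = 3.
Pile B: G(9) = 2.
Combined Grundy value = 3 ⊕ 2 = 1.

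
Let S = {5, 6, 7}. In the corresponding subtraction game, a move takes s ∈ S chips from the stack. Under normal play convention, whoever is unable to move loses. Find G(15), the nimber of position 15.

0

G(0) = 0
G(1) = mex{} = 0
G(2) = mex{} = 0
G(3) = mex{} = 0
G(4) = mex{} = 0
G(5) = mex{0} = 1
G(6) = mex{0,0} = 1
G(7) = mex{0,0,0} = 1
G(8) = mex{0,0,0} = 1
G(9) = mex{0,0,0} = 1
G(10) = mex{1,0,0} = 2
G(11) = mex{1,1,0} = 2
G(12) = mex{1,1,1} = 0
G(13) = mex{1,1,1} = 0
G(14) = mex{1,1,1} = 0
G(15) = mex{2,1,1} = 0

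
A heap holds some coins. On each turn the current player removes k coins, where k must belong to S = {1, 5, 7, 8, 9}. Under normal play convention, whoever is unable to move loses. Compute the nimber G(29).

3

G(0) = 0
G(1) = mex{0} = 1
G(2) = mex{1} = 0
G(3) = mex{0} = 1
G(4) = mex{1} = 0
G(5) = mex{0,0} = 1
G(6) = mex{1,1} = 0
G(7) = mex{0,0,0} = 1
G(8) = mex{1,1,1,0} = 2
G(9) = mex{2,0,0,1,0} = 3
G(10) = mex{3,1,1,0,1} = 2
G(11) = mex{2,0,0,1,0} = 3
G(12) = mex{3,1,1,0,1} = 2
G(13) = mex{2,2,0,1,0} = 3
G(14) = mex{3,3,1,0,1} = 2
G(15) = mex{2,2,2,1,0} = 3
G(16) = mex{3,3,3,2,1} = 0
G(17) = mex{0,2,2,3,2} = 1
G(18) = mex{1,3,3,2,3} = 0
G(19) = mex{0,2,2,3,2} = 1
G(20) = mex{1,3,3,2,3} = 0
G(21) = mex{0,0,2,3,2} = 1
G(22) = mex{1,1,3,2,3} = 0
G(23) = mex{0,0,0,3,2} = 1
G(24) = mex{1,1,1,0,3} = 2
G(25) = mex{2,0,0,1,0} = 3
G(26) = mex{3,1,1,0,1} = 2
G(27) = mex{2,0,0,1,0} = 3
G(28) = mex{3,1,1,0,1} = 2
G(29) = mex{2,2,0,1,0} = 3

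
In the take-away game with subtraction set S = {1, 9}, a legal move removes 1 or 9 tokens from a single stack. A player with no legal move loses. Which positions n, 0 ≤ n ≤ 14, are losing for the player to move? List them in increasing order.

0, 2, 4, 6, 8, 10, 12, 14

G(0) = 0
G(1) = mex{0} = 1
G(2) = mex{1} = 0
G(3) = mex{0} = 1
G(4) = mex{1} = 0
G(5) = mex{0} = 1
G(6) = mex{1} = 0
G(7) = mex{0} = 1
G(8) = mex{1} = 0
G(9) = mex{0,0} = 1
G(10) = mex{1,1} = 0
G(11) = mex{0,0} = 1
G(12) = mex{1,1} = 0
G(13) = mex{0,0} = 1
G(14) = mex{1,1} = 0
P-positions are exactly the n with G(n) = 0.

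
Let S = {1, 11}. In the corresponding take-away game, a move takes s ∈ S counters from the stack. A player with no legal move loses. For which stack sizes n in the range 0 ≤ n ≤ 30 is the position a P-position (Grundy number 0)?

n :  0  1  2  3  4  5  6  7  8  9 10 11 12 13 14 15 16 17 18 19 20 21 22 23 24 25 26 27 28 29 30
G :  0  1  0  1  0  1  0  1  0  1  0  1  0  1  0  1  0  1  0  1  0  1  0  1  0  1  0  1  0  1  0
P-positions are exactly the n with G(n) = 0.

0, 2, 4, 6, 8, 10, 12, 14, 16, 18, 20, 22, 24, 26, 28, 30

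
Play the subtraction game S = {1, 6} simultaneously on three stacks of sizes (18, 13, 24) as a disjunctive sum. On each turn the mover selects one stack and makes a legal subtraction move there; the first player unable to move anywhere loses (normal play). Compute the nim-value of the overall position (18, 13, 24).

3

All stacks use S = {1, 6}:
G(0) = 0
G(1) = mex{0} = 1
G(2) = mex{1} = 0
G(3) = mex{0} = 1
G(4) = mex{1} = 0
G(5) = mex{0} = 1
G(6) = mex{1,0} = 2
G(7) = mex{2,1} = 0
G(8) = mex{0,0} = 1
G(9) = mex{1,1} = 0
G(10) = mex{0,0} = 1
G(11) = mex{1,1} = 0
G(12) = mex{0,2} = 1
G(13) = mex{1,0} = 2
G(14) = mex{2,1} = 0
G(15) = mex{0,0} = 1
G(16) = mex{1,1} = 0
G(17) = mex{0,0} = 1
G(18) = mex{1,1} = 0
G(19) = mex{0,2} = 1
G(20) = mex{1,0} = 2
G(21) = mex{2,1} = 0
G(22) = mex{0,0} = 1
G(23) = mex{1,1} = 0
G(24) = mex{0,0} = 1
Stack A: G(18) = 0.
Stack B: G(13) = 2.
Stack C: G(24) = 1.
Combined Grundy value = 0 ⊕ 2 ⊕ 1 = 3.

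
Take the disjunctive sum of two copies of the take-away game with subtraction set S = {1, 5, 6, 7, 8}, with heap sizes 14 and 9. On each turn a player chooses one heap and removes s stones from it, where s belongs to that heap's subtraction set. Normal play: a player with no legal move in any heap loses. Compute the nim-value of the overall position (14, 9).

All heaps use S = {1, 5, 6, 7, 8}:
G(0) = 0
G(1) = mex{0} = 1
G(2) = mex{1} = 0
G(3) = mex{0} = 1
G(4) = mex{1} = 0
G(5) = mex{0,0} = 1
G(6) = mex{1,1,0} = 2
G(7) = mex{2,0,1,0} = 3
G(8) = mex{3,1,0,1,0} = 2
G(9) = mex{2,0,1,0,1} = 3
G(10) = mex{3,1,0,1,0} = 2
G(11) = mex{2,2,1,0,1} = 3
G(12) = mex{3,3,2,1,0} = 4
G(13) = mex{4,2,3,2,1} = 0
G(14) = mex{0,3,2,3,2} = 1
Heap A: G(14) = 1.
Heap B: G(9) = 3.
Combined Grundy value = 1 ⊕ 3 = 2.

2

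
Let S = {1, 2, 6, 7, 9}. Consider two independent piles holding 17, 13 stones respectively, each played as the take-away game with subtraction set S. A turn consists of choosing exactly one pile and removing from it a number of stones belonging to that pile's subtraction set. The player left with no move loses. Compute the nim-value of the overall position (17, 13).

3

All piles use S = {1, 2, 6, 7, 9}:
n :  0  1  2  3  4  5  6  7  8  9 10 11 12 13 14 15 16 17
G :  0  1  2  0  1  2  3  4  0  1  2  0  1  2  3  4  0  1
Pile A: G(17) = 1.
Pile B: G(13) = 2.
Combined Grundy value = 1 ⊕ 2 = 3.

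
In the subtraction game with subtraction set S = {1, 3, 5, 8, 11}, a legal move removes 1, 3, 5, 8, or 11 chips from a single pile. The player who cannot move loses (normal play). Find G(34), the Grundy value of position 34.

0

G(0) = 0
G(1) = mex{0} = 1
G(2) = mex{1} = 0
G(3) = mex{0,0} = 1
G(4) = mex{1,1} = 0
G(5) = mex{0,0,0} = 1
G(6) = mex{1,1,1} = 0
G(7) = mex{0,0,0} = 1
G(8) = mex{1,1,1,0} = 2
G(9) = mex{2,0,0,1} = 3
G(10) = mex{3,1,1,0} = 2
G(11) = mex{2,2,0,1,0} = 3
G(12) = mex{3,3,1,0,1} = 2
G(13) = mex{2,2,2,1,0} = 3
G(14) = mex{3,3,3,0,1} = 2
G(15) = mex{2,2,2,1,0} = 3
G(16) = mex{3,3,3,2,1} = 0
G(17) = mex{0,2,2,3,0} = 1
G(18) = mex{1,3,3,2,1} = 0
G(19) = mex{0,0,2,3,2} = 1
G(20) = mex{1,1,3,2,3} = 0
G(21) = mex{0,0,0,3,2} = 1
G(22) = mex{1,1,1,2,3} = 0
G(23) = mex{0,0,0,3,2} = 1
G(24) = mex{1,1,1,0,3} = 2
G(25) = mex{2,0,0,1,2} = 3
G(26) = mex{3,1,1,0,3} = 2
G(27) = mex{2,2,0,1,0} = 3
G(28) = mex{3,3,1,0,1} = 2
G(29) = mex{2,2,2,1,0} = 3
G(30) = mex{3,3,3,0,1} = 2
G(31) = mex{2,2,2,1,0} = 3
G(32) = mex{3,3,3,2,1} = 0
G(33) = mex{0,2,2,3,0} = 1
G(34) = mex{1,3,3,2,1} = 0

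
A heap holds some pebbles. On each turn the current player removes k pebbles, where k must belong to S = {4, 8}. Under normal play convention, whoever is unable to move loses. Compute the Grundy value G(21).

n :  0  1  2  3  4  5  6  7  8  9 10 11 12 13 14 15 16 17 18 19 20 21
G :  0  0  0  0  1  1  1  1  2  2  2  2  0  0  0  0  1  1  1  1  2  2

2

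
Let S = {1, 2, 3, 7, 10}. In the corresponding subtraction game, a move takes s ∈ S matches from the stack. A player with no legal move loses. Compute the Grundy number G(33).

1

G(0) = 0
G(1) = mex{0} = 1
G(2) = mex{1,0} = 2
G(3) = mex{2,1,0} = 3
G(4) = mex{3,2,1} = 0
G(5) = mex{0,3,2} = 1
G(6) = mex{1,0,3} = 2
G(7) = mex{2,1,0,0} = 3
G(8) = mex{3,2,1,1} = 0
G(9) = mex{0,3,2,2} = 1
G(10) = mex{1,0,3,3,0} = 2
G(11) = mex{2,1,0,0,1} = 3
G(12) = mex{3,2,1,1,2} = 0
G(13) = mex{0,3,2,2,3} = 1
G(14) = mex{1,0,3,3,0} = 2
G(15) = mex{2,1,0,0,1} = 3
G(16) = mex{3,2,1,1,2} = 0
G(17) = mex{0,3,2,2,3} = 1
G(18) = mex{1,0,3,3,0} = 2
G(19) = mex{2,1,0,0,1} = 3
G(20) = mex{3,2,1,1,2} = 0
G(21) = mex{0,3,2,2,3} = 1
G(22) = mex{1,0,3,3,0} = 2
G(23) = mex{2,1,0,0,1} = 3
G(24) = mex{3,2,1,1,2} = 0
G(25) = mex{0,3,2,2,3} = 1
G(26) = mex{1,0,3,3,0} = 2
G(27) = mex{2,1,0,0,1} = 3
G(28) = mex{3,2,1,1,2} = 0
G(29) = mex{0,3,2,2,3} = 1
G(30) = mex{1,0,3,3,0} = 2
G(31) = mex{2,1,0,0,1} = 3
G(32) = mex{3,2,1,1,2} = 0
G(33) = mex{0,3,2,2,3} = 1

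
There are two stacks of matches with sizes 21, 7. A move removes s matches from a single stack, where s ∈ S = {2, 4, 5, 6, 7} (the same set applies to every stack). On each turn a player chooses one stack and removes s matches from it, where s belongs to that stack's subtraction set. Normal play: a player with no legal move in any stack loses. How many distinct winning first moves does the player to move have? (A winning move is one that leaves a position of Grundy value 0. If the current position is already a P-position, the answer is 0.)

4

All stacks use S = {2, 4, 5, 6, 7}:
G(0) = 0
G(1) = mex{} = 0
G(2) = mex{0} = 1
G(3) = mex{0} = 1
G(4) = mex{1,0} = 2
G(5) = mex{1,0,0} = 2
G(6) = mex{2,1,0,0} = 3
G(7) = mex{2,1,1,0,0} = 3
G(8) = mex{3,2,1,1,0} = 4
G(9) = mex{3,2,2,1,1} = 0
G(10) = mex{4,3,2,2,1} = 0
G(11) = mex{0,3,3,2,2} = 1
G(12) = mex{0,4,3,3,2} = 1
G(13) = mex{1,0,4,3,3} = 2
G(14) = mex{1,0,0,4,3} = 2
G(15) = mex{2,1,0,0,4} = 3
G(16) = mex{2,1,1,0,0} = 3
G(17) = mex{3,2,1,1,0} = 4
G(18) = mex{3,2,2,1,1} = 0
G(19) = mex{4,3,2,2,1} = 0
G(20) = mex{0,3,3,2,2} = 1
G(21) = mex{0,4,3,3,2} = 1
Stack A: G(21) = 1.
Stack B: G(7) = 3.
Combined Grundy value = 1 ⊕ 3 = 2.
A winning move leaves total XOR = 0, i.e. changes one component's Grundy value g to g ⊕ X where X is the current total.
Stack A: need g' = 1⊕2 = 3. Options: 21−2→G=0, 21−4→G=4, 21−5→G=3, 21−6→G=3, 21−7→G=2. Hits: 2.
Stack B: need g' = 3⊕2 = 1. Options: 7−2→G=2, 7−4→G=1, 7−5→G=1, 7−6→G=0, 7−7→G=0. Hits: 2.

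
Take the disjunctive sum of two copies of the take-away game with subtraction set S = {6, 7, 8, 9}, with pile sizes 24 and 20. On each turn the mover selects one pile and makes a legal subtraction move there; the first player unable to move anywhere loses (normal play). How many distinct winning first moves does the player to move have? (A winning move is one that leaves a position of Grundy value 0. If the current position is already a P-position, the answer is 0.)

5

All piles use S = {6, 7, 8, 9}:
n :  0  1  2  3  4  5  6  7  8  9 10 11 12 13 14 15 16 17 18 19 20 21 22 23 24
G :  0  0  0  0  0  0  1  1  1  1  1  1  2  2  2  0  0  0  0  0  0  1  1  1  1
Pile A: G(24) = 1.
Pile B: G(20) = 0.
Combined Grundy value = 1 ⊕ 0 = 1.
A winning move leaves total XOR = 0, i.e. changes one component's Grundy value g to g ⊕ X where X is the current total.
Pile A: need g' = 1⊕1 = 0. Options: 24−6→G=0, 24−7→G=0, 24−8→G=0, 24−9→G=0. Hits: 4.
Pile B: need g' = 0⊕1 = 1. Options: 20−6→G=2, 20−7→G=2, 20−8→G=2, 20−9→G=1. Hits: 1.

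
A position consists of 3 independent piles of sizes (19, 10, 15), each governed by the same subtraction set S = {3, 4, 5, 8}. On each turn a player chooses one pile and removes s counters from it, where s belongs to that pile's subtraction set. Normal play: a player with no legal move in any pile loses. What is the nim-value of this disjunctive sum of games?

0

All piles use S = {3, 4, 5, 8}:
n :  0  1  2  3  4  5  6  7  8  9 10 11 12 13 14 15 16 17 18 19
G :  0  0  0  1  1  1  2  2  2  3  3  0  0  0  1  1  1  2  2  2
Pile A: G(19) = 2.
Pile B: G(10) = 3.
Pile C: G(15) = 1.
Combined Grundy value = 2 ⊕ 3 ⊕ 1 = 0.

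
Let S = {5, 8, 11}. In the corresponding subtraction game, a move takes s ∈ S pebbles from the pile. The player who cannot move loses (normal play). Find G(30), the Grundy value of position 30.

G(0) = 0
G(1) = mex{} = 0
G(2) = mex{} = 0
G(3) = mex{} = 0
G(4) = mex{} = 0
G(5) = mex{0} = 1
G(6) = mex{0} = 1
G(7) = mex{0} = 1
G(8) = mex{0,0} = 1
G(9) = mex{0,0} = 1
G(10) = mex{1,0} = 2
G(11) = mex{1,0,0} = 2
G(12) = mex{1,0,0} = 2
G(13) = mex{1,1,0} = 2
G(14) = mex{1,1,0} = 2
G(15) = mex{2,1,0} = 3
G(16) = mex{2,1,1} = 0
G(17) = mex{2,1,1} = 0
G(18) = mex{2,2,1} = 0
G(19) = mex{2,2,1} = 0
G(20) = mex{3,2,1} = 0
G(21) = mex{0,2,2} = 1
G(22) = mex{0,2,2} = 1
G(23) = mex{0,3,2} = 1
G(24) = mex{0,0,2} = 1
G(25) = mex{0,0,2} = 1
G(26) = mex{1,0,3} = 2
G(27) = mex{1,0,0} = 2
G(28) = mex{1,0,0} = 2
G(29) = mex{1,1,0} = 2
G(30) = mex{1,1,0} = 2

2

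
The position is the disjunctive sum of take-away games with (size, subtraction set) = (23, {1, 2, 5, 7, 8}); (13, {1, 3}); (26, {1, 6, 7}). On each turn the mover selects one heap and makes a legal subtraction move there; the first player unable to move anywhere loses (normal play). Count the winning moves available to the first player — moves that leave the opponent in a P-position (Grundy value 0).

3

Heap A, S = {1, 2, 5, 7, 8}:
n :  0  1  2  3  4  5  6  7  8  9 10 11 12 13 14 15 16 17 18 19 20 21 22 23
G :  0  1  2  0  1  2  0  1  2  0  1  2  0  1  2  0  1  2  0  1  2  0  1  2
G_A(23) = 2.
Heap B, S = {1, 3}:
n :  0  1  2  3  4  5  6  7  8  9 10 11 12 13
G :  0  1  0  1  0  1  0  1  0  1  0  1  0  1
G_B(13) = 1.
Heap C, S = {1, 6, 7}:
n :  0  1  2  3  4  5  6  7  8  9 10 11 12 13 14 15 16 17 18 19 20 21 22 23 24 25 26
G :  0  1  0  1  0  1  2  3  2  3  2  3  0  1  0  1  0  1  2  3  2  3  2  3  0  1  0
G_C(26) = 0.
Combined Grundy value = 2 ⊕ 1 ⊕ 0 = 3.
A winning move leaves total XOR = 0, i.e. changes one component's Grundy value g to g ⊕ X where X is the current total.
Heap A: need g' = 2⊕3 = 1. Options: 23−1→G=1, 23−2→G=0, 23−5→G=0, 23−7→G=1, 23−8→G=0. Hits: 2.
Heap B: need g' = 1⊕3 = 2. Options: 13−1→G=0, 13−3→G=0. Hits: 0.
Heap C: need g' = 0⊕3 = 3. Options: 26−1→G=1, 26−6→G=2, 26−7→G=3. Hits: 1.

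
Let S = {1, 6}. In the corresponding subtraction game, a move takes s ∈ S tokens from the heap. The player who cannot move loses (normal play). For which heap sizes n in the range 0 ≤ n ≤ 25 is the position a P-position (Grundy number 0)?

G(0) = 0
G(1) = mex{0} = 1
G(2) = mex{1} = 0
G(3) = mex{0} = 1
G(4) = mex{1} = 0
G(5) = mex{0} = 1
G(6) = mex{1,0} = 2
G(7) = mex{2,1} = 0
G(8) = mex{0,0} = 1
G(9) = mex{1,1} = 0
G(10) = mex{0,0} = 1
G(11) = mex{1,1} = 0
G(12) = mex{0,2} = 1
G(13) = mex{1,0} = 2
G(14) = mex{2,1} = 0
G(15) = mex{0,0} = 1
G(16) = mex{1,1} = 0
G(17) = mex{0,0} = 1
G(18) = mex{1,1} = 0
G(19) = mex{0,2} = 1
G(20) = mex{1,0} = 2
G(21) = mex{2,1} = 0
G(22) = mex{0,0} = 1
G(23) = mex{1,1} = 0
G(24) = mex{0,0} = 1
G(25) = mex{1,1} = 0
P-positions are exactly the n with G(n) = 0.

0, 2, 4, 7, 9, 11, 14, 16, 18, 21, 23, 25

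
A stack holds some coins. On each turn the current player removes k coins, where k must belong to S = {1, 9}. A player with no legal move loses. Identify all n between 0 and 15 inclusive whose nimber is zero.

G(0) = 0
G(1) = mex{0} = 1
G(2) = mex{1} = 0
G(3) = mex{0} = 1
G(4) = mex{1} = 0
G(5) = mex{0} = 1
G(6) = mex{1} = 0
G(7) = mex{0} = 1
G(8) = mex{1} = 0
G(9) = mex{0,0} = 1
G(10) = mex{1,1} = 0
G(11) = mex{0,0} = 1
G(12) = mex{1,1} = 0
G(13) = mex{0,0} = 1
G(14) = mex{1,1} = 0
G(15) = mex{0,0} = 1
P-positions are exactly the n with G(n) = 0.

0, 2, 4, 6, 8, 10, 12, 14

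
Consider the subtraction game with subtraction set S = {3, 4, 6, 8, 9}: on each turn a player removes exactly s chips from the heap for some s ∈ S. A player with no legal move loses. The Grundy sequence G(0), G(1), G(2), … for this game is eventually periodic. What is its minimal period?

12

n :  0  1  2  3  4  5  6  7  8  9 10 11 12 13 14 15 16 17 18 19 20 21 22 23 24 25
G :  0  0  0  1  1  1  2  2  2  3  3  3  0  0  0  1  1  1  2  2  2  3  3  3  0  0
G(n+12) = G(n) holds for n = 0,…,8 (a full window of length max(S) = 9), so the sequence is purely periodic with period 12.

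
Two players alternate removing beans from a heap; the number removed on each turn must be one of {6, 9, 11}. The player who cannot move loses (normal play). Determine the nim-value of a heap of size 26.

n :  0  1  2  3  4  5  6  7  8  9 10 11 12 13 14 15 16 17 18 19 20 21 22 23 24 25 26
G :  0  0  0  0  0  0  1  1  1  1  1  1  2  2  2  2  2  0  0  0  0  0  0  1  1  1  1

1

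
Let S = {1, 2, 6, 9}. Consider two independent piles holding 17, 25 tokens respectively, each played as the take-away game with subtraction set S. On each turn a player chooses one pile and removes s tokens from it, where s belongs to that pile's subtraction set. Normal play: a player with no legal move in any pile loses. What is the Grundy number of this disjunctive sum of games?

All piles use S = {1, 2, 6, 9}:
n :  0  1  2  3  4  5  6  7  8  9 10 11 12 13 14 15 16 17 18 19 20 21 22 23 24 25
G :  0  1  2  0  1  2  3  0  1  2  0  1  2  3  0  1  2  0  1  2  3  0  1  2  0  1
Pile A: G(17) = 0.
Pile B: G(25) = 1.
Combined Grundy value = 0 ⊕ 1 = 1.

1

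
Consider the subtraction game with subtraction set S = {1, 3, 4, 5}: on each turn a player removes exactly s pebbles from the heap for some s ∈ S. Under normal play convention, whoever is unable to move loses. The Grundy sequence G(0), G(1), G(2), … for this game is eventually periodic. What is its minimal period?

8

n :  0  1  2  3  4  5  6  7  8  9 10 11 12 13 14 15 16 17
G :  0  1  0  1  2  3  2  3  0  1  0  1  2  3  2  3  0  1
G(n+8) = G(n) holds for n = 0,…,4 (a full window of length max(S) = 5), so the sequence is purely periodic with period 8.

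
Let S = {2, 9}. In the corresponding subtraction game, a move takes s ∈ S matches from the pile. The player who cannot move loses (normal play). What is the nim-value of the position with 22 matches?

0

n :  0  1  2  3  4  5  6  7  8  9 10 11 12 13 14 15 16 17 18 19 20 21 22
G :  0  0  1  1  0  0  1  1  0  2  1  0  0  1  1  0  0  1  1  0  2  1  0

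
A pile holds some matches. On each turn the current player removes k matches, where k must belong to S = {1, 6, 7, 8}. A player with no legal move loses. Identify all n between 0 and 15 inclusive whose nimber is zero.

0, 2, 4, 13, 15

G(0) = 0
G(1) = mex{0} = 1
G(2) = mex{1} = 0
G(3) = mex{0} = 1
G(4) = mex{1} = 0
G(5) = mex{0} = 1
G(6) = mex{1,0} = 2
G(7) = mex{2,1,0} = 3
G(8) = mex{3,0,1,0} = 2
G(9) = mex{2,1,0,1} = 3
G(10) = mex{3,0,1,0} = 2
G(11) = mex{2,1,0,1} = 3
G(12) = mex{3,2,1,0} = 4
G(13) = mex{4,3,2,1} = 0
G(14) = mex{0,2,3,2} = 1
G(15) = mex{1,3,2,3} = 0
P-positions are exactly the n with G(n) = 0.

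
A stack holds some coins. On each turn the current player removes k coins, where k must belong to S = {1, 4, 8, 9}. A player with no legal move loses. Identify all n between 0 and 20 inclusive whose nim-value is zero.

n :  0  1  2  3  4  5  6  7  8  9 10 11 12 13 14 15 16 17 18 19 20
G :  0  1  0  1  2  0  1  0  1  2  3  2  0  1  2  3  2  0  1  0  1
P-positions are exactly the n with G(n) = 0.

0, 2, 5, 7, 12, 17, 19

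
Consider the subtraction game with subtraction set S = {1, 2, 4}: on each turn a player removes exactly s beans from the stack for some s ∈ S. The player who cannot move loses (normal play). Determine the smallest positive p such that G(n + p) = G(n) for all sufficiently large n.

G(0) = 0
G(1) = mex{0} = 1
G(2) = mex{1,0} = 2
G(3) = mex{2,1} = 0
G(4) = mex{0,2,0} = 1
G(5) = mex{1,0,1} = 2
G(6) = mex{2,1,2} = 0
G(7) = mex{0,2,0} = 1
G(8) = mex{1,0,1} = 2
G(9) = mex{2,1,2} = 0
G(10) = mex{0,2,0} = 1
G(11) = mex{1,0,1} = 2
G(12) = mex{2,1,2} = 0
G(13) = mex{0,2,0} = 1
G(14) = mex{1,0,1} = 2
G(n+3) = G(n) holds for n = 0,…,3 (a full window of length max(S) = 4), so the sequence is purely periodic with period 3.

3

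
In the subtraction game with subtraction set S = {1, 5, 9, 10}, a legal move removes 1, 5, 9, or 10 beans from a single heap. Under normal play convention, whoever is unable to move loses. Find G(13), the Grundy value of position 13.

G(0) = 0
G(1) = mex{0} = 1
G(2) = mex{1} = 0
G(3) = mex{0} = 1
G(4) = mex{1} = 0
G(5) = mex{0,0} = 1
G(6) = mex{1,1} = 0
G(7) = mex{0,0} = 1
G(8) = mex{1,1} = 0
G(9) = mex{0,0,0} = 1
G(10) = mex{1,1,1,0} = 2
G(11) = mex{2,0,0,1} = 3
G(12) = mex{3,1,1,0} = 2
G(13) = mex{2,0,0,1} = 3

3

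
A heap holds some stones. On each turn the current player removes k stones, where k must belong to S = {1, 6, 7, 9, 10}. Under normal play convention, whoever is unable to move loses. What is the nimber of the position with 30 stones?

0

n :  0  1  2  3  4  5  6  7  8  9 10 11 12 13 14 15 16 17 18 19 20 21 22 23 24 25 26 27 28 29 30
G :  0  1  0  1  0  1  2  3  2  3  2  3  4  5  4  0  1  0  1  0  1  2  3  2  3  2  3  4  5  4  0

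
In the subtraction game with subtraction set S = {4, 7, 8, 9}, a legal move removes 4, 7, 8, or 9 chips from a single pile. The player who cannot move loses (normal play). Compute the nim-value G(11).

2

n :  0  1  2  3  4  5  6  7  8  9 10 11
G :  0  0  0  0  1  1  1  1  2  2  2  2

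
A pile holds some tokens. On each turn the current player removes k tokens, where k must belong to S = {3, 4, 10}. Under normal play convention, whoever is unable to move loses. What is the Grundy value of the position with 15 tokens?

G(0) = 0
G(1) = mex{} = 0
G(2) = mex{} = 0
G(3) = mex{0} = 1
G(4) = mex{0,0} = 1
G(5) = mex{0,0} = 1
G(6) = mex{1,0} = 2
G(7) = mex{1,1} = 0
G(8) = mex{1,1} = 0
G(9) = mex{2,1} = 0
G(10) = mex{0,2,0} = 1
G(11) = mex{0,0,0} = 1
G(12) = mex{0,0,0} = 1
G(13) = mex{1,0,1} = 2
G(14) = mex{1,1,1} = 0
G(15) = mex{1,1,1} = 0

0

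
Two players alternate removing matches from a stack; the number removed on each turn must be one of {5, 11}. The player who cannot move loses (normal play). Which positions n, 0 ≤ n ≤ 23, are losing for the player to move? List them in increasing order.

G(0) = 0
G(1) = mex{} = 0
G(2) = mex{} = 0
G(3) = mex{} = 0
G(4) = mex{} = 0
G(5) = mex{0} = 1
G(6) = mex{0} = 1
G(7) = mex{0} = 1
G(8) = mex{0} = 1
G(9) = mex{0} = 1
G(10) = mex{1} = 0
G(11) = mex{1,0} = 2
G(12) = mex{1,0} = 2
G(13) = mex{1,0} = 2
G(14) = mex{1,0} = 2
G(15) = mex{0,0} = 1
G(16) = mex{2,1} = 0
G(17) = mex{2,1} = 0
G(18) = mex{2,1} = 0
G(19) = mex{2,1} = 0
G(20) = mex{1,1} = 0
G(21) = mex{0,0} = 1
G(22) = mex{0,2} = 1
G(23) = mex{0,2} = 1
P-positions are exactly the n with G(n) = 0.

0, 1, 2, 3, 4, 10, 16, 17, 18, 19, 20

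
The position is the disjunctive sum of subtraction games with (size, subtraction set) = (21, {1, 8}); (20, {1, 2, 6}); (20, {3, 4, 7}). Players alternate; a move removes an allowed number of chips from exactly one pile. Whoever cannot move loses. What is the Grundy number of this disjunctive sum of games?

2

Pile A, S = {1, 8}:
n :  0  1  2  3  4  5  6  7  8  9 10 11 12 13 14 15 16 17 18 19 20 21
G :  0  1  0  1  0  1  0  1  2  0  1  0  1  0  1  0  1  2  0  1  0  1
G_A(21) = 1.
Pile B, S = {1, 2, 6}:
G(0) = 0
G(1) = mex{0} = 1
G(2) = mex{1,0} = 2
G(3) = mex{2,1} = 0
G(4) = mex{0,2} = 1
G(5) = mex{1,0} = 2
G(6) = mex{2,1,0} = 3
G(7) = mex{3,2,1} = 0
G(8) = mex{0,3,2} = 1
G(9) = mex{1,0,0} = 2
G(10) = mex{2,1,1} = 0
G(11) = mex{0,2,2} = 1
G(12) = mex{1,0,3} = 2
G(13) = mex{2,1,0} = 3
G(14) = mex{3,2,1} = 0
G(15) = mex{0,3,2} = 1
G(16) = mex{1,0,0} = 2
G(17) = mex{2,1,1} = 0
G(18) = mex{0,2,2} = 1
G(19) = mex{1,0,3} = 2
G(20) = mex{2,1,0} = 3
G_B(20) = 3.
Pile C, S = {3, 4, 7}:
G(0) = 0
G(1) = mex{} = 0
G(2) = mex{} = 0
G(3) = mex{0} = 1
G(4) = mex{0,0} = 1
G(5) = mex{0,0} = 1
G(6) = mex{1,0} = 2
G(7) = mex{1,1,0} = 2
G(8) = mex{1,1,0} = 2
G(9) = mex{2,1,0} = 3
G(10) = mex{2,2,1} = 0
G(11) = mex{2,2,1} = 0
G(12) = mex{3,2,1} = 0
G(13) = mex{0,3,2} = 1
G(14) = mex{0,0,2} = 1
G(15) = mex{0,0,2} = 1
G(16) = mex{1,0,3} = 2
G(17) = mex{1,1,0} = 2
G(18) = mex{1,1,0} = 2
G(19) = mex{2,1,0} = 3
G(20) = mex{2,2,1} = 0
G_C(20) = 0.
Combined Grundy value = 1 ⊕ 3 ⊕ 0 = 2.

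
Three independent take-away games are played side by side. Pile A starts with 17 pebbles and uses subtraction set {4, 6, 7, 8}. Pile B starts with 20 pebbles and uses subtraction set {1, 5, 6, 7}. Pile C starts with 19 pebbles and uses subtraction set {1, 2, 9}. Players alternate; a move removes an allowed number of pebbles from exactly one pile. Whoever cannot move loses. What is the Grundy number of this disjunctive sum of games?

Pile A, S = {4, 6, 7, 8}:
G(0) = 0
G(1) = mex{} = 0
G(2) = mex{} = 0
G(3) = mex{} = 0
G(4) = mex{0} = 1
G(5) = mex{0} = 1
G(6) = mex{0,0} = 1
G(7) = mex{0,0,0} = 1
G(8) = mex{1,0,0,0} = 2
G(9) = mex{1,0,0,0} = 2
G(10) = mex{1,1,0,0} = 2
G(11) = mex{1,1,1,0} = 2
G(12) = mex{2,1,1,1} = 0
G(13) = mex{2,1,1,1} = 0
G(14) = mex{2,2,1,1} = 0
G(15) = mex{2,2,2,1} = 0
G(16) = mex{0,2,2,2} = 1
G(17) = mex{0,2,2,2} = 1
G_A(17) = 1.
Pile B, S = {1, 5, 6, 7}:
G(0) = 0
G(1) = mex{0} = 1
G(2) = mex{1} = 0
G(3) = mex{0} = 1
G(4) = mex{1} = 0
G(5) = mex{0,0} = 1
G(6) = mex{1,1,0} = 2
G(7) = mex{2,0,1,0} = 3
G(8) = mex{3,1,0,1} = 2
G(9) = mex{2,0,1,0} = 3
G(10) = mex{3,1,0,1} = 2
G(11) = mex{2,2,1,0} = 3
G(12) = mex{3,3,2,1} = 0
G(13) = mex{0,2,3,2} = 1
G(14) = mex{1,3,2,3} = 0
G(15) = mex{0,2,3,2} = 1
G(16) = mex{1,3,2,3} = 0
G(17) = mex{0,0,3,2} = 1
G(18) = mex{1,1,0,3} = 2
G(19) = mex{2,0,1,0} = 3
G(20) = mex{3,1,0,1} = 2
G_B(20) = 2.
Pile C, S = {1, 2, 9}:
n :  0  1  2  3  4  5  6  7  8  9 10 11 12 13 14 15 16 17 18 19
G :  0  1  2  0  1  2  0  1  2  3  0  1  2  0  1  2  0  1  2  3
G_C(19) = 3.
Combined Grundy value = 1 ⊕ 2 ⊕ 3 = 0.

0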